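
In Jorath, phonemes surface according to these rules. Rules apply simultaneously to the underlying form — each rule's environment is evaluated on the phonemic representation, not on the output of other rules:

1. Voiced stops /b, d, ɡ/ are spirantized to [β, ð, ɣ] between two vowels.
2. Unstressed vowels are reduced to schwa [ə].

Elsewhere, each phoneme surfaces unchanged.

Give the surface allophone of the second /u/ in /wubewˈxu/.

[u]

/u/ (word-final) is in the target of rule 2 but the environment (in an unstressed syllable) is not met → [u].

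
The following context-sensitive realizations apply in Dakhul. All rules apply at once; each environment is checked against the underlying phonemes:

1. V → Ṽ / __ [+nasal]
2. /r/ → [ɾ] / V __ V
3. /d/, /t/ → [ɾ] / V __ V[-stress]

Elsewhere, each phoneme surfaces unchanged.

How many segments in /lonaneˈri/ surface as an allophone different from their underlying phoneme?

Segments that undergo a rule: /o/ → [õ] (rule 1); /a/ → [ã] (rule 1); /r/ → [ɾ] (rule 2).
All other segments surface unchanged.

3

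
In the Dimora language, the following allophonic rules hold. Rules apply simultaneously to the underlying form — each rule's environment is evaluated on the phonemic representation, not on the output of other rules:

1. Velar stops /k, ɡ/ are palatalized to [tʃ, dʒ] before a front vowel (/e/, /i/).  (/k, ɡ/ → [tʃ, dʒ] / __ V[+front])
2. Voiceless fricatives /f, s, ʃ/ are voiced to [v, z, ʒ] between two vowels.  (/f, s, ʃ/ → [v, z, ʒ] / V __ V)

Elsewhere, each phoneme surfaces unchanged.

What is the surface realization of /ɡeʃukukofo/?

[dʒeʒukukovo]

/ɡ/ (word-initial) occurs before a front vowel → [dʒ] by rule 1.
/e/ (between /ɡ/ and /ʃ/): no rule targets it → [e].
/ʃ/ — between /e/ and /u/, between two vowels — surfaces as [ʒ] (rule 2).
/u/ (between /ʃ/ and /k/) is unaffected → [u].
/k/ (between /u/ and /u/): rule 1 targets it, but not before a front vowel → unchanged [k].
/u/ (between /k/ and /k/): no rule targets it → [u].
/k/ (between /u/ and /o/) is in the target of rule 1 but the environment (before a front vowel) is not met → [k].
/o/ — not in any rule's target class → [o].
/f/ — between /o/ and /o/, between two vowels — surfaces as [v] (rule 2).
/o/ (word-final) is unaffected → [o].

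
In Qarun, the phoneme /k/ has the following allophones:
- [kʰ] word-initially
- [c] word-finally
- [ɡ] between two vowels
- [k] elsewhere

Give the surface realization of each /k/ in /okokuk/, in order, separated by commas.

[ɡ], [ɡ], [c]

Occurrence 1 (position 2): between two vowels → [ɡ].
Occurrence 2 (position 4): between two vowels → [ɡ].
Occurrence 3 (position 6): word-finally → [c].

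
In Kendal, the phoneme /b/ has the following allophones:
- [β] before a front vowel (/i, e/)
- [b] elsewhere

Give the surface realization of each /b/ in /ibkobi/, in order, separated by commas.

[b], [β]

Occurrence 1 (position 2): no conditioning environment matches → elsewhere allophone [b].
Occurrence 2 (position 5): before a front vowel (/i, e/) → [β].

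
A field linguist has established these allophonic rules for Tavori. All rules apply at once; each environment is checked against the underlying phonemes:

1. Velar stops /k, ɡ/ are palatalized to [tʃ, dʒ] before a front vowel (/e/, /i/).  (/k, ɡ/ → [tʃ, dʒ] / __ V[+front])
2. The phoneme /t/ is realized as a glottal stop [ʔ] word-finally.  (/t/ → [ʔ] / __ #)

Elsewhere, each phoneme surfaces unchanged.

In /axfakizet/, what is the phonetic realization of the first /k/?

/k/ (between /a/ and /i/) occurs before a front vowel → [tʃ] by rule 1.

[tʃ]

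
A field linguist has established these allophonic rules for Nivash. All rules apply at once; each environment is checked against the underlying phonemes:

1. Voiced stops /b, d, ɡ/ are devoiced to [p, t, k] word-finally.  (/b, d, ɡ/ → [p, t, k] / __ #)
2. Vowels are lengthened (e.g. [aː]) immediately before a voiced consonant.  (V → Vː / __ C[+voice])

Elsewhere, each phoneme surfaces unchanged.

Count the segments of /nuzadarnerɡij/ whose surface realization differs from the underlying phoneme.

Segments that undergo a rule: /u/ → [uː] (rule 2); /a/ → [aː] (rule 2); /a/ → [aː] (rule 2); /e/ → [eː] (rule 2); /i/ → [iː] (rule 2).
All other segments surface unchanged.

5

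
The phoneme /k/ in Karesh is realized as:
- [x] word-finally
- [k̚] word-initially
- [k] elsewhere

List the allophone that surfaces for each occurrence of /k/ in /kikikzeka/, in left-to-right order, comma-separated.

Occurrence 1 (position 1): word-initially → [k̚].
Occurrence 2 (position 3): no conditioning environment matches → elsewhere allophone [k].
Occurrence 3 (position 5): no conditioning environment matches → elsewhere allophone [k].
Occurrence 4 (position 8): no conditioning environment matches → elsewhere allophone [k].

[k̚], [k], [k], [k]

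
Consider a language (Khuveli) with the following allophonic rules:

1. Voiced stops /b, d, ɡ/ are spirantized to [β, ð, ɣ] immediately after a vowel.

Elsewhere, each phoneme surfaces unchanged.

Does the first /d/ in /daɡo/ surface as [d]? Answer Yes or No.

Yes

/d/ (word-initial) is in the target of rule 1 but the environment (immediately after a vowel) is not met → [d].
The actual realization is [d], which matches [d].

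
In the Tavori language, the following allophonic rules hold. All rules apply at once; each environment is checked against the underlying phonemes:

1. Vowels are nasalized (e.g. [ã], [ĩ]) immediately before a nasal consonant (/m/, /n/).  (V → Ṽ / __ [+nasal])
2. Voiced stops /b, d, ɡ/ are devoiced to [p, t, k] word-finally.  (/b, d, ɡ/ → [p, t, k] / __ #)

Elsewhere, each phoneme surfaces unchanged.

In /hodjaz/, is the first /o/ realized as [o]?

Yes

/o/ (between /h/ and /d/) is in the target of rule 1 but the environment (before a nasal consonant) is not met → [o].
The actual realization is [o], which matches [o].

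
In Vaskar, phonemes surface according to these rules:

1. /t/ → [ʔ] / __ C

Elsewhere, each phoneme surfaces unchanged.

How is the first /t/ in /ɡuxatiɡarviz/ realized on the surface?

/t/ (between /a/ and /i/) fails the environment for rule 1, so it stays [t].

[t]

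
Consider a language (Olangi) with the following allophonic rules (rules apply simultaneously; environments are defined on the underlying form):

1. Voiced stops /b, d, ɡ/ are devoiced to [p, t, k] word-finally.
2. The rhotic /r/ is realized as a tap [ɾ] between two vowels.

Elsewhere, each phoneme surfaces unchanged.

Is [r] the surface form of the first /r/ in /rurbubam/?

/r/ (word-initial): rule 2 targets it, but not between two vowels → unchanged [r].
The actual realization is [r], which matches [r].

Yes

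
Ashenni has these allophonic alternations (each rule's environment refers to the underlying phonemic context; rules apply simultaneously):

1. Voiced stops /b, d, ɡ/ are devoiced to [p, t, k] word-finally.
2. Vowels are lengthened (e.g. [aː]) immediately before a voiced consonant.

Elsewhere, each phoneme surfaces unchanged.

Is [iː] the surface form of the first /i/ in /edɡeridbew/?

Yes

/i/ — between /r/ and /d/, before a voiced consonant — surfaces as [iː] (rule 2).
The actual realization is [iː], which matches [iː].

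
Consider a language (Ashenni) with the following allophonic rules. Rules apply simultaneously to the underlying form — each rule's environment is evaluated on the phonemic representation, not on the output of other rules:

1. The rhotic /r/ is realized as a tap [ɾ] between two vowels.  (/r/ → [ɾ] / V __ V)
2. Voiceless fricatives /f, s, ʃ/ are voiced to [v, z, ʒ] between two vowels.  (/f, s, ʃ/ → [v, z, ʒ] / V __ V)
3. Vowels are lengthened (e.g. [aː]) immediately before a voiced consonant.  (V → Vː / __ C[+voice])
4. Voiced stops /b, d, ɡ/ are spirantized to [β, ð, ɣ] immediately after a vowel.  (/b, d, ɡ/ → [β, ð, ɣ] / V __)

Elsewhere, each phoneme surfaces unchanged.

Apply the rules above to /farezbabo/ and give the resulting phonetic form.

[faːɾeːzbaːβo]

/f/ — word-initial; rule 2 does not apply here → [f].
Rule 3 applies to /a/ (between /f/ and /r/: before a voiced consonant) → [aː].
/r/ — between /a/ and /e/, between two vowels — surfaces as [ɾ] (rule 1).
/e/ (between /r/ and /z/): before a voiced consonant, so rule 3 applies → [eː].
/z/ — not in any rule's target class → [z].
/b/ (between /z/ and /a/) is in the target of rule 4 but the environment (immediately after a vowel) is not met → [b].
Rule 3 applies to /a/ (between /b/ and /b/: before a voiced consonant) → [aː].
/b/ (between /a/ and /o/) occurs immediately after a vowel → [β] by rule 4.
/o/ (word-final): rule 3 targets it, but not before a voiced consonant → unchanged [o].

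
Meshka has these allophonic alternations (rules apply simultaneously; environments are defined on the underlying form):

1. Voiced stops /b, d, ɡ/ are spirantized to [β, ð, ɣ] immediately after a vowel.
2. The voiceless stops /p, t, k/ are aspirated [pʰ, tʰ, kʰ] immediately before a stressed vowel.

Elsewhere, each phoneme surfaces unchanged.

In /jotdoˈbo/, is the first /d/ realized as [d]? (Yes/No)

Yes

/d/ — between /t/ and /o/; rule 1 does not apply here → [d].
The actual realization is [d], which matches [d].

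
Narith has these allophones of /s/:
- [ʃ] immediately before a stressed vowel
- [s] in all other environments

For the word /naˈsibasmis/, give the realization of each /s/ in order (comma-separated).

[ʃ], [s], [s]

Occurrence 1 (position 3): immediately before a stressed vowel → [ʃ].
Occurrence 2 (position 7): no conditioning environment matches → elsewhere allophone [s].
Occurrence 3 (position 10): no conditioning environment matches → elsewhere allophone [s].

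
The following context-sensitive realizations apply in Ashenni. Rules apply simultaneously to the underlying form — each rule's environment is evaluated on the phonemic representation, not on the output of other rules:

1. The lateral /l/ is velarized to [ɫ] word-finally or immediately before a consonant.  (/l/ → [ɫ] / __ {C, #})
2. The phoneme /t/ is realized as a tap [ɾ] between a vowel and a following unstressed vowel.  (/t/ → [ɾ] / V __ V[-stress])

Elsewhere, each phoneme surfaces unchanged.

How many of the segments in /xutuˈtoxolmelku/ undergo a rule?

Segments that undergo a rule: /t/ → [ɾ] (rule 2); /l/ → [ɫ] (rule 1); /l/ → [ɫ] (rule 1).
All other segments surface unchanged.

3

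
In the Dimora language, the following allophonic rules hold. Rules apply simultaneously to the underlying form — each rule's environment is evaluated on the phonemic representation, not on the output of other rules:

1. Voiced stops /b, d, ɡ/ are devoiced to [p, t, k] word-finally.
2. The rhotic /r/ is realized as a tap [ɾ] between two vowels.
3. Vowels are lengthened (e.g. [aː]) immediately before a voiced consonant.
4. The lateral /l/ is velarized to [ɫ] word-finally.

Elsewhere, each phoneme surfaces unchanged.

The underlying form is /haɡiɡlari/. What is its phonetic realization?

[haːɡiːɡlaːɾi]

/h/ (word-initial): no rule targets it → [h].
/a/ meets the environment for rule 3 (before a voiced consonant) → [aː].
/ɡ/ (between /a/ and /i/): rule 1 targets it, but not word-finally → unchanged [ɡ].
/i/ — between /ɡ/ and /ɡ/, before a voiced consonant — surfaces as [iː] (rule 3).
/ɡ/ — between /i/ and /l/; rule 1 does not apply here → [ɡ].
/l/ (between /ɡ/ and /a/) fails the environment for rule 4, so it stays [l].
/a/ meets the environment for rule 3 (before a voiced consonant) → [aː].
/r/ — between /a/ and /i/, between two vowels — surfaces as [ɾ] (rule 2).
/i/ — word-final; rule 3 does not apply here → [i].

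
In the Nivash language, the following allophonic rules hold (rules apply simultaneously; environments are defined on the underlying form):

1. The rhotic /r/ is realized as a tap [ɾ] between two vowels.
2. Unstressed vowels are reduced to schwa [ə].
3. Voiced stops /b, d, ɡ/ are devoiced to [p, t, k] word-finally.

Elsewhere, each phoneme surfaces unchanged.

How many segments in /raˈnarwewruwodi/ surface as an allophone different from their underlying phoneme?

5

Segments that undergo a rule: /a/ → [ə] (rule 2); /e/ → [ə] (rule 2); /u/ → [ə] (rule 2); /o/ → [ə] (rule 2); /i/ → [ə] (rule 2).
All other segments surface unchanged.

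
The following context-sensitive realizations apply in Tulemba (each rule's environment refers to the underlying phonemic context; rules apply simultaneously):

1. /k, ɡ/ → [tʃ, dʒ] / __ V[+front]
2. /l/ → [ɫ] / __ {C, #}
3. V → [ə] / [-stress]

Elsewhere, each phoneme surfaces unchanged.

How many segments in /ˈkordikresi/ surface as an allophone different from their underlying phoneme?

Segments that undergo a rule: /i/ → [ə] (rule 3); /e/ → [ə] (rule 3); /i/ → [ə] (rule 3).
All other segments surface unchanged.

3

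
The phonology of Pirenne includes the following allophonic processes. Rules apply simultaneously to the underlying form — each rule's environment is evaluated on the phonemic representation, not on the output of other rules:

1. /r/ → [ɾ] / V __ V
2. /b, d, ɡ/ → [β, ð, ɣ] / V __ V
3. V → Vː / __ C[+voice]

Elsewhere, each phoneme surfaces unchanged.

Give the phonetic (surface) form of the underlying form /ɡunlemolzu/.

/ɡ/ — word-initial; rule 2 does not apply here → [ɡ].
/u/ — between /ɡ/ and /n/, before a voiced consonant — surfaces as [uː] (rule 3).
/n/ — not in any rule's target class → [n].
/l/ — not in any rule's target class → [l].
/e/ — between /l/ and /m/, before a voiced consonant — surfaces as [eː] (rule 3).
/m/ (between /e/ and /o/) is unaffected → [m].
/o/ (between /m/ and /l/) occurs before a voiced consonant → [oː] by rule 3.
/l/ (between /o/ and /z/) is unaffected → [l].
/z/ stays [z].
/u/ (word-final) is in the target of rule 3 but the environment (before a voiced consonant) is not met → [u].

[ɡuːnleːmoːlzu]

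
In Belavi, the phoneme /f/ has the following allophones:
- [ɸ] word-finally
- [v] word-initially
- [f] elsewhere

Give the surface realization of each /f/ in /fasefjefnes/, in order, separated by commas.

[v], [f], [f]

Occurrence 1 (position 1): word-initially → [v].
Occurrence 2 (position 5): no conditioning environment matches → elsewhere allophone [f].
Occurrence 3 (position 8): no conditioning environment matches → elsewhere allophone [f].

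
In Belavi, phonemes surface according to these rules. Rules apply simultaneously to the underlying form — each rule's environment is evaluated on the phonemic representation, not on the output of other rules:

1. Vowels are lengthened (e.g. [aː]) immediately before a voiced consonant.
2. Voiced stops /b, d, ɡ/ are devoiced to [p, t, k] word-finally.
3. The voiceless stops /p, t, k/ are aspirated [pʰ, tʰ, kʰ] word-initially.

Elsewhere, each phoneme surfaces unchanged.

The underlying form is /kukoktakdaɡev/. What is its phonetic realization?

/k/ — word-initial, word-initially — surfaces as [kʰ] (rule 3).
/u/ (between /k/ and /k/) fails the environment for rule 1, so it stays [u].
/k/ — between /u/ and /o/; rule 3 does not apply here → [k].
/o/ (between /k/ and /k/) fails the environment for rule 1, so it stays [o].
/k/ (between /o/ and /t/) is in the target of rule 3 but the environment (word-initially) is not met → [k].
/t/ (between /k/ and /a/): rule 3 targets it, but not word-initially → unchanged [t].
/a/ — between /t/ and /k/; rule 1 does not apply here → [a].
/k/ (between /a/ and /d/): rule 3 targets it, but not word-initially → unchanged [k].
/d/ (between /k/ and /a/) is in the target of rule 2 but the environment (word-finally) is not met → [d].
/a/ (between /d/ and /ɡ/) occurs before a voiced consonant → [aː] by rule 1.
/ɡ/ — between /a/ and /e/; rule 2 does not apply here → [ɡ].
/e/ (between /ɡ/ and /v/) occurs before a voiced consonant → [eː] by rule 1.

[kʰukoktakdaːɡeːv]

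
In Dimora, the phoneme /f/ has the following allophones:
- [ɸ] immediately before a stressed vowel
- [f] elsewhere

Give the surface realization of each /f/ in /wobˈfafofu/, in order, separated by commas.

[ɸ], [f], [f]

Occurrence 1 (position 4): immediately before a stressed vowel → [ɸ].
Occurrence 2 (position 6): no conditioning environment matches → elsewhere allophone [f].
Occurrence 3 (position 8): no conditioning environment matches → elsewhere allophone [f].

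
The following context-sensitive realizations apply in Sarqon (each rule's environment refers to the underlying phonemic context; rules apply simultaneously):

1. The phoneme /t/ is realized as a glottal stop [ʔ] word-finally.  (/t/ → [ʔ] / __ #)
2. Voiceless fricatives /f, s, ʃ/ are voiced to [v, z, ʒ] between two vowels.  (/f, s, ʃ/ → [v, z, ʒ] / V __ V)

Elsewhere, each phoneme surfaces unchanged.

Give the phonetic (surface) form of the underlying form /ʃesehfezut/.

/ʃ/ (word-initial) is in the target of rule 2 but the environment (between two vowels) is not met → [ʃ].
/e/ — not in any rule's target class → [e].
/s/ — between /e/ and /e/, between two vowels — surfaces as [z] (rule 2).
/e/ (between /s/ and /h/): no rule targets it → [e].
/h/ stays [h].
/f/ (between /h/ and /e/): rule 2 targets it, but not between two vowels → unchanged [f].
/e/ (between /f/ and /z/): no rule targets it → [e].
/z/ stays [z].
/u/ — not in any rule's target class → [u].
/t/ — word-final, word-finally — surfaces as [ʔ] (rule 1).

[ʃezehfezuʔ]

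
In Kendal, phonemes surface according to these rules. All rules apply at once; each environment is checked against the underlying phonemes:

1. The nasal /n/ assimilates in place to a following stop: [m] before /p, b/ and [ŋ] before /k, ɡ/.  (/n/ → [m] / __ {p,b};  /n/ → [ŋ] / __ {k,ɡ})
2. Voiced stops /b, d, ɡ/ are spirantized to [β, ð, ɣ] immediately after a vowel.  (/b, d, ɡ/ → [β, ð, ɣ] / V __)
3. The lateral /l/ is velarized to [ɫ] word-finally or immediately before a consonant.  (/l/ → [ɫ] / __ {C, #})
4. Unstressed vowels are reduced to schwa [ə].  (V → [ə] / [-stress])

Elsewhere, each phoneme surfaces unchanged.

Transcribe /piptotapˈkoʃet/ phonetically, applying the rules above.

[pəptətəpˈkoʃət]

/i/ — between /p/ and /p/, in an unstressed syllable — surfaces as [ə] (rule 4).
/o/ (between /t/ and /t/) occurs in an unstressed syllable → [ə] by rule 4.
/a/ meets the environment for rule 4 (in an unstressed syllable) → [ə].
/o/ (between /k/ and /ʃ/) is in the target of rule 4 but the environment (in an unstressed syllable) is not met → [o].
/e/ (between /ʃ/ and /t/) occurs in an unstressed syllable → [ə] by rule 4.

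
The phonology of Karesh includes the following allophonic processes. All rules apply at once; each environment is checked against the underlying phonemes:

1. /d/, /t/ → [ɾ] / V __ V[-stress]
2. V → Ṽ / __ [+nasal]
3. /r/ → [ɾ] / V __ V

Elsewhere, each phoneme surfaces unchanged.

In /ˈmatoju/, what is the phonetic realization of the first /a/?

/a/ — between /m/ and /t/; rule 2 does not apply here → [a].

[a]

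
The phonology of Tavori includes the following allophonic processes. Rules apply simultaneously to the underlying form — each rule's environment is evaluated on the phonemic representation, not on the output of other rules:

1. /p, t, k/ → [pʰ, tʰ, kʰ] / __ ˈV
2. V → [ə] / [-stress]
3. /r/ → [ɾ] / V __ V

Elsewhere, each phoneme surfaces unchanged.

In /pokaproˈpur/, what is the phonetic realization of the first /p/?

/p/ (word-initial): rule 1 targets it, but not immediately before a stressed vowel → unchanged [p].

[p]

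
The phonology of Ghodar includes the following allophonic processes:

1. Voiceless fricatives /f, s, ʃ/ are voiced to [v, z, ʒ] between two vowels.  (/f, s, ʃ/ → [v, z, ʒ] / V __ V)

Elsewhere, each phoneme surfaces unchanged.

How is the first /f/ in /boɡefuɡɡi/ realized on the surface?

[v]

/f/ (between /e/ and /u/) occurs between two vowels → [v] by rule 1.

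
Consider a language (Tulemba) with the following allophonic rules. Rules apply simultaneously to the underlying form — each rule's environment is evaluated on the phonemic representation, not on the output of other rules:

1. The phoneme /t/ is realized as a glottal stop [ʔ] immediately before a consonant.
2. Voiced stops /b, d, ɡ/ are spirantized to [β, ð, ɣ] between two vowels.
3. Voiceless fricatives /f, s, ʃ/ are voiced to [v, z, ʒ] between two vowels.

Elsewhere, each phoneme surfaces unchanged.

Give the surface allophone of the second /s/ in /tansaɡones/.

/s/ — word-final; rule 3 does not apply here → [s].

[s]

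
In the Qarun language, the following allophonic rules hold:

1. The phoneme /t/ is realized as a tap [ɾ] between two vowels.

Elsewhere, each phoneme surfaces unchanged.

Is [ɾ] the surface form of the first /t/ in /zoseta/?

Yes

/t/ (between /e/ and /a/): between two vowels, so rule 1 applies → [ɾ].
The actual realization is [ɾ], which matches [ɾ].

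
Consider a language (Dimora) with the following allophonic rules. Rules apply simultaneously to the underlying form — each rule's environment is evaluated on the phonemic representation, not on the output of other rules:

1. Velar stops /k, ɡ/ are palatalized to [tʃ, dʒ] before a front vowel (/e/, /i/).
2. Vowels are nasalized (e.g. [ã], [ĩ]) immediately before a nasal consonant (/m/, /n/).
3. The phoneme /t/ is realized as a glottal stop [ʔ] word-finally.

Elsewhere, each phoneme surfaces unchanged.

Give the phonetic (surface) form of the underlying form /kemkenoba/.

/k/ (word-initial): before a front vowel, so rule 1 applies → [tʃ].
/e/ (between /k/ and /m/): before a nasal consonant, so rule 2 applies → [ẽ].
/m/ — not in any rule's target class → [m].
/k/ (between /m/ and /e/) occurs before a front vowel → [tʃ] by rule 1.
Rule 2 applies to /e/ (between /k/ and /n/: before a nasal consonant) → [ẽ].
/n/ stays [n].
/o/ (between /n/ and /b/) fails the environment for rule 2, so it stays [o].
/b/ (between /o/ and /a/): no rule targets it → [b].
/a/ — word-final; rule 2 does not apply here → [a].

[tʃẽmtʃẽnoba]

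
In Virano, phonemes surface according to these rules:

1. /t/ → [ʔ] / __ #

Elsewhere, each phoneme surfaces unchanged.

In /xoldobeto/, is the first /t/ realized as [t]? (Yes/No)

Yes

/t/ (between /e/ and /o/) is in the target of rule 1 but the environment (word-finally) is not met → [t].
The actual realization is [t], which matches [t].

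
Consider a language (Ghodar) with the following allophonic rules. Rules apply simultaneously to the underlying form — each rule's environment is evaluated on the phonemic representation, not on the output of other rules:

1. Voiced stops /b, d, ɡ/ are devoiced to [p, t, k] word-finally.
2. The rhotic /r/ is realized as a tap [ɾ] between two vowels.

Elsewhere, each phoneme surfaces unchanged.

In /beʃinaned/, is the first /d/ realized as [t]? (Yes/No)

/d/ (word-final): word-finally, so rule 1 applies → [t].
The actual realization is [t], which matches [t].

Yes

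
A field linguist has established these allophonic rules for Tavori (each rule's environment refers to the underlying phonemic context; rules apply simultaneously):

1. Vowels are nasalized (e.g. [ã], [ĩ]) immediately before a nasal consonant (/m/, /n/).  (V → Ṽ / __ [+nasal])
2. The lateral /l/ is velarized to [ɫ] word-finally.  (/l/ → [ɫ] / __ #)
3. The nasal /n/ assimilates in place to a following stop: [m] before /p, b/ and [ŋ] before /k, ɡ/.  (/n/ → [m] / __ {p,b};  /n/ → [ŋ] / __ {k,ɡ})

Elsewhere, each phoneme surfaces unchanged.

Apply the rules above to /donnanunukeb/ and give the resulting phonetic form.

/d/ (word-initial): no rule targets it → [d].
/o/ meets the environment for rule 1 (before a nasal consonant) → [õ].
/n/ (between /o/ and /n/) is in the target of rule 3 but the environment (before a labial or velar stop) is not met → [n].
/n/ (between /n/ and /a/): rule 3 targets it, but not before a labial or velar stop → unchanged [n].
/a/ (between /n/ and /n/): before a nasal consonant, so rule 1 applies → [ã].
/n/ — between /a/ and /u/; rule 3 does not apply here → [n].
/u/ meets the environment for rule 1 (before a nasal consonant) → [ũ].
/n/ (between /u/ and /u/) fails the environment for rule 3, so it stays [n].
/u/ (between /n/ and /k/) is in the target of rule 1 but the environment (before a nasal consonant) is not met → [u].
/k/ (between /u/ and /e/) is unaffected → [k].
/e/ — between /k/ and /b/; rule 1 does not apply here → [e].
/b/ (word-final) is unaffected → [b].

[dõnnãnũnukeb]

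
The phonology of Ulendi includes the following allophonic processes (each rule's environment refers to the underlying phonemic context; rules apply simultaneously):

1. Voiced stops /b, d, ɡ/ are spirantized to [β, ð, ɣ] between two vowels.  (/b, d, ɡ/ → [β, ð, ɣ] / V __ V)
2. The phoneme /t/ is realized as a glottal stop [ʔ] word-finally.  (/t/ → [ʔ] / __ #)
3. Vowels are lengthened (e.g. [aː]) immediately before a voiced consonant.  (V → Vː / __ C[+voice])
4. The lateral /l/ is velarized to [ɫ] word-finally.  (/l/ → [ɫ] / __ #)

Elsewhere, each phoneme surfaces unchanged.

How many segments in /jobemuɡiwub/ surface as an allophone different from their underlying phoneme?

Segments that undergo a rule: /o/ → [oː] (rule 3); /b/ → [β] (rule 1); /e/ → [eː] (rule 3); /u/ → [uː] (rule 3); /ɡ/ → [ɣ] (rule 1); /i/ → [iː] (rule 3); /u/ → [uː] (rule 3).
All other segments surface unchanged.

7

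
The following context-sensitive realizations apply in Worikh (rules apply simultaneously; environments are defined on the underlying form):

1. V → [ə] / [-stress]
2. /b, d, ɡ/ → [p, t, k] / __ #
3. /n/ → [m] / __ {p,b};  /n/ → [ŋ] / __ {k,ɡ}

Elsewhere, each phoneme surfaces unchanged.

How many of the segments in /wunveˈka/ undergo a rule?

Segments that undergo a rule: /u/ → [ə] (rule 1); /e/ → [ə] (rule 1).
All other segments surface unchanged.

2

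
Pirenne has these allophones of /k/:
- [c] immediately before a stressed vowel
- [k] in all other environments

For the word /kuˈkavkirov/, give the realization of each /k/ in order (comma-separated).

[k], [c], [k]

Occurrence 1 (position 1): no conditioning environment matches → elsewhere allophone [k].
Occurrence 2 (position 3): immediately before a stressed vowel → [c].
Occurrence 3 (position 6): no conditioning environment matches → elsewhere allophone [k].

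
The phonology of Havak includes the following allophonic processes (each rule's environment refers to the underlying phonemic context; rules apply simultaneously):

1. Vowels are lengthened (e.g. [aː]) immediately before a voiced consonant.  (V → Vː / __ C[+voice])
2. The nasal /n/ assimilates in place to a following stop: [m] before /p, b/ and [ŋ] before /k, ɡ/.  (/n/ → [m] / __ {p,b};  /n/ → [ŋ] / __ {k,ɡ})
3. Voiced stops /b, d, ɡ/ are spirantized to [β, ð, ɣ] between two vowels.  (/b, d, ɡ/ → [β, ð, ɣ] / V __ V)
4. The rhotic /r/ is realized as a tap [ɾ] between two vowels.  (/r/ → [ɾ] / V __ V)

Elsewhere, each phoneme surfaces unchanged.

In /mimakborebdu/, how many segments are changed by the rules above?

Segments that undergo a rule: /i/ → [iː] (rule 1); /o/ → [oː] (rule 1); /r/ → [ɾ] (rule 4); /e/ → [eː] (rule 1).
All other segments surface unchanged.

4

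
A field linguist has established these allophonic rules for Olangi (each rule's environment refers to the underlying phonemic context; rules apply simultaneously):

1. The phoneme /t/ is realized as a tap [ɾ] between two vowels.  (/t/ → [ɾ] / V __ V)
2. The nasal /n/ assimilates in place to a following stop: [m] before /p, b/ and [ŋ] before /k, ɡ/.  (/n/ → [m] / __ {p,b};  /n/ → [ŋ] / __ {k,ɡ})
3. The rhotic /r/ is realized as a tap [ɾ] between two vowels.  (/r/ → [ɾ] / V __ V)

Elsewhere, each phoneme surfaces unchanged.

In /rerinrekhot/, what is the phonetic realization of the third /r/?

[r]

/r/ (between /n/ and /e/): rule 3 targets it, but not between two vowels → unchanged [r].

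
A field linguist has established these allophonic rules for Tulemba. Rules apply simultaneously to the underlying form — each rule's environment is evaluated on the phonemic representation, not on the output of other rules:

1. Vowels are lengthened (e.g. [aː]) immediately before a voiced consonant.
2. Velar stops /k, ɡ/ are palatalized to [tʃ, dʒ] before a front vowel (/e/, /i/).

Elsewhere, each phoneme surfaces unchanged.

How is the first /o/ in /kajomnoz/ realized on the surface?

[oː]

Rule 1 applies to /o/ (between /j/ and /m/: before a voiced consonant) → [oː].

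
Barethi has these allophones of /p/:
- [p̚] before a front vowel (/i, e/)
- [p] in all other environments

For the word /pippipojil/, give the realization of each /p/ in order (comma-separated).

Occurrence 1 (position 1): before a front vowel (/i, e/) → [p̚].
Occurrence 2 (position 3): no conditioning environment matches → elsewhere allophone [p].
Occurrence 3 (position 4): before a front vowel (/i, e/) → [p̚].
Occurrence 4 (position 6): no conditioning environment matches → elsewhere allophone [p].

[p̚], [p], [p̚], [p]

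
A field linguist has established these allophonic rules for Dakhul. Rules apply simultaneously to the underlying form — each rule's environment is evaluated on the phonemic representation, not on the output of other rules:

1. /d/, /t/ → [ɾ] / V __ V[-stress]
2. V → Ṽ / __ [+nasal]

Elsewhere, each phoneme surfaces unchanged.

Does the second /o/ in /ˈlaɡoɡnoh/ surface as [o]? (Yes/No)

/o/ (between /n/ and /h/) is in the target of rule 2 but the environment (before a nasal consonant) is not met → [o].
The actual realization is [o], which matches [o].

Yes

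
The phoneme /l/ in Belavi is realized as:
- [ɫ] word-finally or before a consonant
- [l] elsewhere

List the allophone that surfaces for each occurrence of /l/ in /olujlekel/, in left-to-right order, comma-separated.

[l], [l], [ɫ]

Occurrence 1 (position 2): no conditioning environment matches → elsewhere allophone [l].
Occurrence 2 (position 5): no conditioning environment matches → elsewhere allophone [l].
Occurrence 3 (position 9): word-finally or before a consonant → [ɫ].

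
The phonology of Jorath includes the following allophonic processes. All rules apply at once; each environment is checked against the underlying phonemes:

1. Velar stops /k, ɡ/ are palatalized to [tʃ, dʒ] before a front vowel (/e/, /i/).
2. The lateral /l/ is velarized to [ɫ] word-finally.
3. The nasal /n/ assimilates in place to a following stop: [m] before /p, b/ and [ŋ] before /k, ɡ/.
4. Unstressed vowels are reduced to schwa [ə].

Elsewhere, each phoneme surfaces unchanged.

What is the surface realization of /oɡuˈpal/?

/o/ — word-initial, in an unstressed syllable — surfaces as [ə] (rule 4).
/ɡ/ (between /o/ and /u/) fails the environment for rule 1, so it stays [ɡ].
/u/ meets the environment for rule 4 (in an unstressed syllable) → [ə].
/a/ (between /p/ and /l/): rule 4 targets it, but not in an unstressed syllable → unchanged [a].
/l/ (word-final): word-finally, so rule 2 applies → [ɫ].

[əɡəˈpaɫ]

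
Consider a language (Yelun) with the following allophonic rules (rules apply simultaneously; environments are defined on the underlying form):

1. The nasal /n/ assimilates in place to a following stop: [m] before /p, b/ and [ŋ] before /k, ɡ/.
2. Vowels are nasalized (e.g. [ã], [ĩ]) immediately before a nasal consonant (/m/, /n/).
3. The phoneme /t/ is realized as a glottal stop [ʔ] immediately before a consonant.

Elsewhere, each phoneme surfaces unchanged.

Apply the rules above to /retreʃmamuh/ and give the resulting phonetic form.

[reʔreʃmãmuh]

/r/ (word-initial): no rule targets it → [r].
/e/ (between /r/ and /t/) is in the target of rule 2 but the environment (before a nasal consonant) is not met → [e].
/t/ — between /e/ and /r/, immediately before a consonant — surfaces as [ʔ] (rule 3).
/r/ stays [r].
/e/ (between /r/ and /ʃ/) fails the environment for rule 2, so it stays [e].
/ʃ/ — not in any rule's target class → [ʃ].
/m/ (between /ʃ/ and /a/) is unaffected → [m].
/a/ (between /m/ and /m/) occurs before a nasal consonant → [ã] by rule 2.
/m/ (between /a/ and /u/) is unaffected → [m].
/u/ — between /m/ and /h/; rule 2 does not apply here → [u].
/h/ (word-final): no rule targets it → [h].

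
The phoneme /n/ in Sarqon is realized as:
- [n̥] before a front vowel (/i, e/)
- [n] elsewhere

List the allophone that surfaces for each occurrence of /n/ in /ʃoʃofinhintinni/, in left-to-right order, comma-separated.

[n], [n], [n], [n̥]

Occurrence 1 (position 7): no conditioning environment matches → elsewhere allophone [n].
Occurrence 2 (position 10): no conditioning environment matches → elsewhere allophone [n].
Occurrence 3 (position 13): no conditioning environment matches → elsewhere allophone [n].
Occurrence 4 (position 14): before a front vowel (/i, e/) → [n̥].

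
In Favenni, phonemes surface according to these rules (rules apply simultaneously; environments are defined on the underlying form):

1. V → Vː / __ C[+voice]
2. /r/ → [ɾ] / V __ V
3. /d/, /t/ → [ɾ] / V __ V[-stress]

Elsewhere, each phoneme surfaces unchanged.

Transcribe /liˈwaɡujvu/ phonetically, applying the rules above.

[liːˈwaːɡuːjvu]

/l/ — not in any rule's target class → [l].
/i/ — between /l/ and /w/, before a voiced consonant — surfaces as [iː] (rule 1).
/w/ stays [w].
/a/ (between /w/ and /ɡ/) occurs before a voiced consonant → [aː] by rule 1.
/ɡ/ stays [ɡ].
Rule 1 applies to /u/ (between /ɡ/ and /j/: before a voiced consonant) → [uː].
/j/ — not in any rule's target class → [j].
/v/ (between /j/ and /u/) is unaffected → [v].
/u/ (word-final) fails the environment for rule 1, so it stays [u].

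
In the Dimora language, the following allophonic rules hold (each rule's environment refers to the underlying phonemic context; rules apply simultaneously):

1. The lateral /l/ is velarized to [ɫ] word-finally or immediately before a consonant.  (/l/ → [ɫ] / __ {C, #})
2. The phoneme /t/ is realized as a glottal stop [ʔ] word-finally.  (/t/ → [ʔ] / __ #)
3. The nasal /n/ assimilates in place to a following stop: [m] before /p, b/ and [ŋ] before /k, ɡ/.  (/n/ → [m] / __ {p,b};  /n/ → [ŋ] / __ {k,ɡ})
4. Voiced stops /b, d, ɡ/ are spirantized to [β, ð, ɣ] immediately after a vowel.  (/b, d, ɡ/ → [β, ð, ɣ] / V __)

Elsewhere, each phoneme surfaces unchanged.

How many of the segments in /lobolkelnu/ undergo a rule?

Segments that undergo a rule: /b/ → [β] (rule 4); /l/ → [ɫ] (rule 1); /l/ → [ɫ] (rule 1).
All other segments surface unchanged.

3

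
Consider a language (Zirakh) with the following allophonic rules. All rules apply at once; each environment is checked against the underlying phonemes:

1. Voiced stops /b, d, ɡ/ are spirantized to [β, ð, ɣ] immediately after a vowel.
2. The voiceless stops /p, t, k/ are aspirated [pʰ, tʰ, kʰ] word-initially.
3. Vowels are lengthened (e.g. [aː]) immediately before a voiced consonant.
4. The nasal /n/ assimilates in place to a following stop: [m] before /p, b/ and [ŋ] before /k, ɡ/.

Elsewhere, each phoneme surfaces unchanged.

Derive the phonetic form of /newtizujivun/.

/n/ (word-initial) fails the environment for rule 4, so it stays [n].
/e/ (between /n/ and /w/): before a voiced consonant, so rule 3 applies → [eː].
/w/ — not in any rule's target class → [w].
/t/ (between /w/ and /i/): rule 2 targets it, but not word-initially → unchanged [t].
/i/ (between /t/ and /z/): before a voiced consonant, so rule 3 applies → [iː].
/z/ (between /i/ and /u/) is unaffected → [z].
/u/ meets the environment for rule 3 (before a voiced consonant) → [uː].
/j/ (between /u/ and /i/) is unaffected → [j].
/i/ (between /j/ and /v/): before a voiced consonant, so rule 3 applies → [iː].
/v/ — not in any rule's target class → [v].
/u/ (between /v/ and /n/): before a voiced consonant, so rule 3 applies → [uː].
/n/ (word-final) fails the environment for rule 4, so it stays [n].

[neːwtiːzuːjiːvuːn]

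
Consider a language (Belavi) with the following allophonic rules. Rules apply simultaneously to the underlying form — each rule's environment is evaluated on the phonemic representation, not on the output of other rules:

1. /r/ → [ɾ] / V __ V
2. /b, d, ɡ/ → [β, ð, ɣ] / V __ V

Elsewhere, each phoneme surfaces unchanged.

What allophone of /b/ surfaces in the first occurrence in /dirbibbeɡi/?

[b]

/b/ (between /r/ and /i/) fails the environment for rule 2, so it stays [b].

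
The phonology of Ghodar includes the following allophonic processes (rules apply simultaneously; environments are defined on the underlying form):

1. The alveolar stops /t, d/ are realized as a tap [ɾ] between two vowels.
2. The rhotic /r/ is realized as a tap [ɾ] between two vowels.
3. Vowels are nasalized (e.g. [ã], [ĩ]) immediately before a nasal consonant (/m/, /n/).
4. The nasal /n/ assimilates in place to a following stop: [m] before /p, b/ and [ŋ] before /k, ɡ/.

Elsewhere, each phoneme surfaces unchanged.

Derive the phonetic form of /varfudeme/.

[varfuɾẽme]

/a/ (between /v/ and /r/) fails the environment for rule 3, so it stays [a].
/r/ (between /a/ and /f/): rule 2 targets it, but not between two vowels → unchanged [r].
/u/ (between /f/ and /d/) fails the environment for rule 3, so it stays [u].
/d/ meets the environment for rule 1 (between two vowels) → [ɾ].
Rule 3 applies to /e/ (between /d/ and /m/: before a nasal consonant) → [ẽ].
/e/ (word-final) is in the target of rule 3 but the environment (before a nasal consonant) is not met → [e].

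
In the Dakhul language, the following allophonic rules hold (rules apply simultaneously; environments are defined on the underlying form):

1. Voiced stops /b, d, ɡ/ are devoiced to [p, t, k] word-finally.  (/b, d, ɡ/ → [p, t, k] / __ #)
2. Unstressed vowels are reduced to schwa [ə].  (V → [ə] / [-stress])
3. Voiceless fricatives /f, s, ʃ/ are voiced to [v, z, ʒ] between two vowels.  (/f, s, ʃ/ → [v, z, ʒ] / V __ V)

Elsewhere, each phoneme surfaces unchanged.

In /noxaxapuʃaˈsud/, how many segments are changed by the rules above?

Segments that undergo a rule: /o/ → [ə] (rule 2); /a/ → [ə] (rule 2); /a/ → [ə] (rule 2); /u/ → [ə] (rule 2); /ʃ/ → [ʒ] (rule 3); /a/ → [ə] (rule 2); /s/ → [z] (rule 3); /d/ → [t] (rule 1).
All other segments surface unchanged.

8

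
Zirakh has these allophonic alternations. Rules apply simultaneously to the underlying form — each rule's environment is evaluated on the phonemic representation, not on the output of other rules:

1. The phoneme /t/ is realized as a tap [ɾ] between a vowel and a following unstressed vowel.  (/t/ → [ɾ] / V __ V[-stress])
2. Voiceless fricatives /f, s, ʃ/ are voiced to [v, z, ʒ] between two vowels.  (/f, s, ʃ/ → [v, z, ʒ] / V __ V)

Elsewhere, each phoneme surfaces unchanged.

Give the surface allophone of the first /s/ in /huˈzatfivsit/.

/s/ (between /v/ and /i/) is in the target of rule 2 but the environment (between two vowels) is not met → [s].

[s]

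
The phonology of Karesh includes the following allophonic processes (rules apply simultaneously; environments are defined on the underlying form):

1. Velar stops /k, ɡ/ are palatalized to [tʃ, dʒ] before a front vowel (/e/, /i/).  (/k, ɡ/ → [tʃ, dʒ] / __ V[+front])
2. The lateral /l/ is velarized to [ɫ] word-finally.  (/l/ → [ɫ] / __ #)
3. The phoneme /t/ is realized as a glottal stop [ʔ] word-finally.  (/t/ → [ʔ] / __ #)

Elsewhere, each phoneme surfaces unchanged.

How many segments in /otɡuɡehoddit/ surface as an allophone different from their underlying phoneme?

Segments that undergo a rule: /ɡ/ → [dʒ] (rule 1); /t/ → [ʔ] (rule 3).
All other segments surface unchanged.

2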